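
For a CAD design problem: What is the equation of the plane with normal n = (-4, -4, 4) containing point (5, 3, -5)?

The plane through P with normal n = (a, b, c) satisfies n·(r - P) = 0,
i.e. ax + by + cz = a·x₀ + b·y₀ + c·z₀.
d = (-4)·5 + (-4)·3 + 4·(-5)
  = -20 - 12 - 20
  = -52
Equation: -4x - 4y + 4z = -52

-4x - 4y + 4z = -52


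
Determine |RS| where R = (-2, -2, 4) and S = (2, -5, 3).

d = √[(x₂-x₁)² + (y₂-y₁)² + (z₂-z₁)²]
  = √[4² + (-3)² + (-1)²]
  = √[16 + 9 + 1]
  = √26
  ≈ 5.099

5.099


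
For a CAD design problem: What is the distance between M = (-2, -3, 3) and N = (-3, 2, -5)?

d = √[(x₂-x₁)² + (y₂-y₁)² + (z₂-z₁)²]
  = √[(-1)² + 5² + (-8)²]
  = √[1 + 25 + 64]
  = √90
  ≈ 9.487

9.487


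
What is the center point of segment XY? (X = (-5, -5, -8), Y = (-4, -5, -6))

M = ((x₁+x₂)/2, (y₁+y₂)/2, (z₁+z₂)/2)
  = ((-5 - 4)/2, (-5 - 5)/2, (-8 - 6)/2)
  = (-9/2, -10/2, -14/2)
  = (-4.5, -5, -7)

(-4.5, -5, -7)


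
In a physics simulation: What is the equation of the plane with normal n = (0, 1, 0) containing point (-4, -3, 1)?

The plane through P with normal n = (a, b, c) satisfies n·(r - P) = 0,
i.e. ax + by + cz = a·x₀ + b·y₀ + c·z₀.
d = 0·(-4) + 1·(-3) + 0·1
  = 0 - 3 + 0
  = -3
Equation: y = -3

y = -3


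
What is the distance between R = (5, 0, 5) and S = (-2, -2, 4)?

d = √[(x₂-x₁)² + (y₂-y₁)² + (z₂-z₁)²]
  = √[(-7)² + (-2)² + (-1)²]
  = √[49 + 4 + 1]
  = √54
  ≈ 7.348

7.348


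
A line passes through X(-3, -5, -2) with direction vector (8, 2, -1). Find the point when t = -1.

P(t) = X + t·d
  = (-3 + 8·(-1), -5 + 2·(-1), -2 + (-1)·(-1))
  = (-3 - 8, -5 - 2, -2 + 1)
  = (-11, -7, -1)

(-11, -7, -1)


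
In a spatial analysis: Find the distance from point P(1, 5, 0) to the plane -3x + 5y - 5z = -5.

distance = |a·x₀ + b·y₀ + c·z₀ - d| / √(a² + b² + c²)
  = |(-3)·1 + 5·5 + (-5)·0 - (-5)| / √((-3)² + 5² + (-5)²)
  = |-3 + 25 + 0 + 5| / √(9 + 25 + 25)
  = |27| / √59
  = 27 / 7.681
  ≈ 3.515

3.515


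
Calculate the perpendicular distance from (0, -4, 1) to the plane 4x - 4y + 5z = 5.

distance = |a·x₀ + b·y₀ + c·z₀ - d| / √(a² + b² + c²)
  = |4·0 + (-4)·(-4) + 5·1 - 5| / √(4² + (-4)² + 5²)
  = |0 + 16 + 5 - 5| / √(16 + 16 + 25)
  = |16| / √57
  = 16 / 7.55
  ≈ 2.119

2.119


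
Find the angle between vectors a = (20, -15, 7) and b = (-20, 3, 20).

a·b = 20·(-20) + (-15)·3 + 7·20 = -400 - 45 + 140 = -305
|a| = √(20² + (-15)² + 7²) = √674 ≈ 25.96
|b| = √((-20)² + 3² + 20²) = √809 ≈ 28.44
cos θ = (a·b)/(|a||b|) = -305/(25.96·28.44) ≈ -0.413
θ = arccos(-0.413) ≈ 114.4°

114.4°


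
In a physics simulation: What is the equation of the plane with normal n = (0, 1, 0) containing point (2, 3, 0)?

The plane through P with normal n = (a, b, c) satisfies n·(r - P) = 0,
i.e. ax + by + cz = a·x₀ + b·y₀ + c·z₀.
d = 0·2 + 1·3 + 0·0
  = 0 + 3 + 0
  = 3
Equation: y = 3

y = 3


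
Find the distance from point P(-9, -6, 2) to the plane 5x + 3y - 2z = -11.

distance = |a·x₀ + b·y₀ + c·z₀ - d| / √(a² + b² + c²)
  = |5·(-9) + 3·(-6) + (-2)·2 - (-11)| / √(5² + 3² + (-2)²)
  = |-45 - 18 - 4 + 11| / √(25 + 9 + 4)
  = |-56| / √38
  = 56 / 6.164
  ≈ 9.084

9.084


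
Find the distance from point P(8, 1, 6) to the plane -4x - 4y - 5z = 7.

distance = |a·x₀ + b·y₀ + c·z₀ - d| / √(a² + b² + c²)
  = |(-4)·8 + (-4)·1 + (-5)·6 - 7| / √((-4)² + (-4)² + (-5)²)
  = |-32 - 4 - 30 - 7| / √(16 + 16 + 25)
  = |-73| / √57
  = 73 / 7.55
  ≈ 9.669

9.669


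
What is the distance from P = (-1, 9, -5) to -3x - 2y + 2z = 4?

distance = |a·x₀ + b·y₀ + c·z₀ - d| / √(a² + b² + c²)
  = |(-3)·(-1) + (-2)·9 + 2·(-5) - 4| / √((-3)² + (-2)² + 2²)
  = |3 - 18 - 10 - 4| / √(9 + 4 + 4)
  = |-29| / √17
  = 29 / 4.123
  ≈ 7.034

7.034


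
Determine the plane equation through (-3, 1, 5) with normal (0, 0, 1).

The plane through P with normal n = (a, b, c) satisfies n·(r - P) = 0,
i.e. ax + by + cz = a·x₀ + b·y₀ + c·z₀.
d = 0·(-3) + 0·1 + 1·5
  = 0 + 0 + 5
  = 5
Equation: z = 5

z = 5


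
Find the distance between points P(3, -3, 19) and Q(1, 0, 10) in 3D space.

d = √[(x₂-x₁)² + (y₂-y₁)² + (z₂-z₁)²]
  = √[(-2)² + 3² + (-9)²]
  = √[4 + 9 + 81]
  = √94
  ≈ 9.695

9.695


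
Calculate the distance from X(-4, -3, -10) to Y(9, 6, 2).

d = √[(x₂-x₁)² + (y₂-y₁)² + (z₂-z₁)²]
  = √[13² + 9² + 12²]
  = √[169 + 81 + 144]
  = √394
  ≈ 19.85

19.85


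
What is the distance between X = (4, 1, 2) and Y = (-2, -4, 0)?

d = √[(x₂-x₁)² + (y₂-y₁)² + (z₂-z₁)²]
  = √[(-6)² + (-5)² + (-2)²]
  = √[36 + 25 + 4]
  = √65
  ≈ 8.062

8.062


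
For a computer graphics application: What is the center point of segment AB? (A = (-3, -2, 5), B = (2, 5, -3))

M = ((x₁+x₂)/2, (y₁+y₂)/2, (z₁+z₂)/2)
  = ((-3 + 2)/2, (-2 + 5)/2, (5 - 3)/2)
  = (-1/2, 3/2, 2/2)
  = (-0.5, 1.5, 1)

(-0.5, 1.5, 1)


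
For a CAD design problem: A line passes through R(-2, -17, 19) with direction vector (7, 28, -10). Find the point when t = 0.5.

P(t) = R + t·d
  = (-2 + 7·0.5, -17 + 28·0.5, 19 + (-10)·0.5)
  = (-2 + 3.5, -17 + 14, 19 - 5)
  = (1.5, -3, 14)

(1.5, -3, 14)


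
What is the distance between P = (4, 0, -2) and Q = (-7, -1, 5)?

d = √[(x₂-x₁)² + (y₂-y₁)² + (z₂-z₁)²]
  = √[(-11)² + (-1)² + 7²]
  = √[121 + 1 + 49]
  = √171
  ≈ 13.08

13.08


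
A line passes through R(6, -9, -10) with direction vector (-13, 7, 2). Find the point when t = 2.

P(t) = R + t·d
  = (6 + (-13)·2, -9 + 7·2, -10 + 2·2)
  = (6 - 26, -9 + 14, -10 + 4)
  = (-20, 5, -6)

(-20, 5, -6)


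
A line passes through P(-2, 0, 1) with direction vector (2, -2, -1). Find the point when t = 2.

P(t) = P + t·d
  = (-2 + 2·2, 0 + (-2)·2, 1 + (-1)·2)
  = (-2 + 4, 0 - 4, 1 - 2)
  = (2, -4, -1)

(2, -4, -1)


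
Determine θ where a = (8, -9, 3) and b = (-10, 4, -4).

a·b = 8·(-10) + (-9)·4 + 3·(-4) = -80 - 36 - 12 = -128
|a| = √(8² + (-9)² + 3²) = √154 ≈ 12.41
|b| = √((-10)² + 4² + (-4)²) = √132 ≈ 11.49
cos θ = (a·b)/(|a||b|) = -128/(12.41·11.49) ≈ -0.8978
θ = arccos(-0.8978) ≈ 153.9°

153.9°


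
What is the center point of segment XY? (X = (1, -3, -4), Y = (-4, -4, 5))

M = ((x₁+x₂)/2, (y₁+y₂)/2, (z₁+z₂)/2)
  = ((1 - 4)/2, (-3 - 4)/2, (-4 + 5)/2)
  = (-3/2, -7/2, 1/2)
  = (-1.5, -3.5, 0.5)

(-1.5, -3.5, 0.5)


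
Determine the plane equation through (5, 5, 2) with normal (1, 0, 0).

The plane through P with normal n = (a, b, c) satisfies n·(r - P) = 0,
i.e. ax + by + cz = a·x₀ + b·y₀ + c·z₀.
d = 1·5 + 0·5 + 0·2
  = 5 + 0 + 0
  = 5
Equation: x = 5

x = 5


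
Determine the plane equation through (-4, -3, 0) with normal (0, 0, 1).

The plane through P with normal n = (a, b, c) satisfies n·(r - P) = 0,
i.e. ax + by + cz = a·x₀ + b·y₀ + c·z₀.
d = 0·(-4) + 0·(-3) + 1·0
  = 0 + 0 + 0
  = 0
Equation: z = 0

z = 0


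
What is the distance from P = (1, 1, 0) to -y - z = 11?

distance = |a·x₀ + b·y₀ + c·z₀ - d| / √(a² + b² + c²)
  = |0·1 + (-1)·1 + (-1)·0 - 11| / √(0² + (-1)² + (-1)²)
  = |0 - 1 + 0 - 11| / √(0 + 1 + 1)
  = |-12| / √2
  = 12 / 1.414
  ≈ 8.485

8.485


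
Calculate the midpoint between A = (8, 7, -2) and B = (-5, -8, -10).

M = ((x₁+x₂)/2, (y₁+y₂)/2, (z₁+z₂)/2)
  = ((8 - 5)/2, (7 - 8)/2, (-2 - 10)/2)
  = (3/2, -1/2, -12/2)
  = (1.5, -0.5, -6)

(1.5, -0.5, -6)


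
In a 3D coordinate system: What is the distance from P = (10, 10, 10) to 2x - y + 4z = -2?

distance = |a·x₀ + b·y₀ + c·z₀ - d| / √(a² + b² + c²)
  = |2·10 + (-1)·10 + 4·10 - (-2)| / √(2² + (-1)² + 4²)
  = |20 - 10 + 40 + 2| / √(4 + 1 + 16)
  = |52| / √21
  = 52 / 4.583
  ≈ 11.35

11.35


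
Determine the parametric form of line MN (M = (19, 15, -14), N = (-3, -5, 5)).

Direction vector d = N - M = (-3 - 19, -5 - 15, 5 + 14) = (-22, -20, 19)
Parametric form r = M + t·d:
x = 19 - 22t, y = 15 - 20t, z = -14 + 19t

x = 19 - 22t, y = 15 - 20t, z = -14 + 19t


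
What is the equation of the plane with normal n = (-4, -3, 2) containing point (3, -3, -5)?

The plane through P with normal n = (a, b, c) satisfies n·(r - P) = 0,
i.e. ax + by + cz = a·x₀ + b·y₀ + c·z₀.
d = (-4)·3 + (-3)·(-3) + 2·(-5)
  = -12 + 9 - 10
  = -13
Equation: -4x - 3y + 2z = -13

-4x - 3y + 2z = -13


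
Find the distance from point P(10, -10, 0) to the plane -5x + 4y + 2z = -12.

distance = |a·x₀ + b·y₀ + c·z₀ - d| / √(a² + b² + c²)
  = |(-5)·10 + 4·(-10) + 2·0 - (-12)| / √((-5)² + 4² + 2²)
  = |-50 - 40 + 0 + 12| / √(25 + 16 + 4)
  = |-78| / √45
  = 78 / 6.708
  ≈ 11.63

11.63


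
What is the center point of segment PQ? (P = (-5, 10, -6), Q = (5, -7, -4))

M = ((x₁+x₂)/2, (y₁+y₂)/2, (z₁+z₂)/2)
  = ((-5 + 5)/2, (10 - 7)/2, (-6 - 4)/2)
  = (0/2, 3/2, -10/2)
  = (0, 1.5, -5)

(0, 1.5, -5)


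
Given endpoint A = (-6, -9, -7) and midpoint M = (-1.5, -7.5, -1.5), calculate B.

B = 2M - A
  = (2·(-1.5) - (-6), 2·(-7.5) - (-9), 2·(-1.5) - (-7))
  = (-3 + 6, -15 + 9, -3 + 7)
  = (3, -6, 4)

(3, -6, 4)


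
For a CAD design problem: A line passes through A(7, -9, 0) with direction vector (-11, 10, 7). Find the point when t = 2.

P(t) = A + t·d
  = (7 + (-11)·2, -9 + 10·2, 0 + 7·2)
  = (7 - 22, -9 + 20, 0 + 14)
  = (-15, 11, 14)

(-15, 11, 14)


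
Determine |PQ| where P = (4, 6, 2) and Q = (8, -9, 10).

d = √[(x₂-x₁)² + (y₂-y₁)² + (z₂-z₁)²]
  = √[4² + (-15)² + 8²]
  = √[16 + 225 + 64]
  = √305
  ≈ 17.46

17.46


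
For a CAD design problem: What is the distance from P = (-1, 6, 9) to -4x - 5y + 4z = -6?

distance = |a·x₀ + b·y₀ + c·z₀ - d| / √(a² + b² + c²)
  = |(-4)·(-1) + (-5)·6 + 4·9 - (-6)| / √((-4)² + (-5)² + 4²)
  = |4 - 30 + 36 + 6| / √(16 + 25 + 16)
  = |16| / √57
  = 16 / 7.55
  ≈ 2.119

2.119


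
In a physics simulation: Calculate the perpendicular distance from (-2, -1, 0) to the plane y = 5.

distance = |a·x₀ + b·y₀ + c·z₀ - d| / √(a² + b² + c²)
  = |0·(-2) + 1·(-1) + 0·0 - 5| / √(0² + 1² + 0²)
  = |0 - 1 + 0 - 5| / √(0 + 1 + 0)
  = |-6| / √1
  = 6 / 1
  ≈ 6

6


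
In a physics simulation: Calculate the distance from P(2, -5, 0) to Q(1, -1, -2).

d = √[(x₂-x₁)² + (y₂-y₁)² + (z₂-z₁)²]
  = √[(-1)² + 4² + (-2)²]
  = √[1 + 16 + 4]
  = √21
  ≈ 4.583

4.583


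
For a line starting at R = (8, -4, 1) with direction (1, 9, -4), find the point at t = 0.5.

P(t) = R + t·d
  = (8 + 1·0.5, -4 + 9·0.5, 1 + (-4)·0.5)
  = (8 + 0.5, -4 + 4.5, 1 - 2)
  = (8.5, 0.5, -1)

(8.5, 0.5, -1)


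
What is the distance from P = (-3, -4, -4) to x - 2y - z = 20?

distance = |a·x₀ + b·y₀ + c·z₀ - d| / √(a² + b² + c²)
  = |1·(-3) + (-2)·(-4) + (-1)·(-4) - 20| / √(1² + (-2)² + (-1)²)
  = |-3 + 8 + 4 - 20| / √(1 + 4 + 1)
  = |-11| / √6
  = 11 / 2.449
  ≈ 4.491

4.491


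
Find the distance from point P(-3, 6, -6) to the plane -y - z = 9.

distance = |a·x₀ + b·y₀ + c·z₀ - d| / √(a² + b² + c²)
  = |0·(-3) + (-1)·6 + (-1)·(-6) - 9| / √(0² + (-1)² + (-1)²)
  = |0 - 6 + 6 - 9| / √(0 + 1 + 1)
  = |-9| / √2
  = 9 / 1.414
  ≈ 6.364

6.364


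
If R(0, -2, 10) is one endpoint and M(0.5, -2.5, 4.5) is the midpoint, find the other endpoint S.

S = 2M - R
  = (2·0.5 - 0, 2·(-2.5) - (-2), 2·4.5 - 10)
  = (1 + 0, -5 + 2, 9 - 10)
  = (1, -3, -1)

(1, -3, -1)


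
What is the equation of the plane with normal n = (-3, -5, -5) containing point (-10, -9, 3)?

The plane through P with normal n = (a, b, c) satisfies n·(r - P) = 0,
i.e. ax + by + cz = a·x₀ + b·y₀ + c·z₀.
d = (-3)·(-10) + (-5)·(-9) + (-5)·3
  = 30 + 45 - 15
  = 60
Equation: -3x - 5y - 5z = 60

-3x - 5y - 5z = 60


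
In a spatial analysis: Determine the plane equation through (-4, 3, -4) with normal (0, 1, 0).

The plane through P with normal n = (a, b, c) satisfies n·(r - P) = 0,
i.e. ax + by + cz = a·x₀ + b·y₀ + c·z₀.
d = 0·(-4) + 1·3 + 0·(-4)
  = 0 + 3 + 0
  = 3
Equation: y = 3

y = 3


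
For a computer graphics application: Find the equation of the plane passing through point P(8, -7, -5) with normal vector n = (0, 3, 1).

The plane through P with normal n = (a, b, c) satisfies n·(r - P) = 0,
i.e. ax + by + cz = a·x₀ + b·y₀ + c·z₀.
d = 0·8 + 3·(-7) + 1·(-5)
  = 0 - 21 - 5
  = -26
Equation: 3y + z = -26

3y + z = -26


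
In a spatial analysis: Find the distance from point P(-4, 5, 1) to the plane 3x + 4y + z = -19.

distance = |a·x₀ + b·y₀ + c·z₀ - d| / √(a² + b² + c²)
  = |3·(-4) + 4·5 + 1·1 - (-19)| / √(3² + 4² + 1²)
  = |-12 + 20 + 1 + 19| / √(9 + 16 + 1)
  = |28| / √26
  = 28 / 5.099
  ≈ 5.491

5.491


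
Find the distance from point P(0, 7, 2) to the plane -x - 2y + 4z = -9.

distance = |a·x₀ + b·y₀ + c·z₀ - d| / √(a² + b² + c²)
  = |(-1)·0 + (-2)·7 + 4·2 - (-9)| / √((-1)² + (-2)² + 4²)
  = |0 - 14 + 8 + 9| / √(1 + 4 + 16)
  = |3| / √21
  = 3 / 4.583
  ≈ 0.6547

0.6547


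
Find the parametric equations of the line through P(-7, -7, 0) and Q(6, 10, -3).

Direction vector d = Q - P = (6 + 7, 10 + 7, -3 + 0) = (13, 17, -3)
Parametric form r = P + t·d:
x = -7 + 13t, y = -7 + 17t, z = 0 - 3t

x = -7 + 13t, y = -7 + 17t, z = 0 - 3t


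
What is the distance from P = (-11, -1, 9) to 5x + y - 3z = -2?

distance = |a·x₀ + b·y₀ + c·z₀ - d| / √(a² + b² + c²)
  = |5·(-11) + 1·(-1) + (-3)·9 - (-2)| / √(5² + 1² + (-3)²)
  = |-55 - 1 - 27 + 2| / √(25 + 1 + 9)
  = |-81| / √35
  = 81 / 5.916
  ≈ 13.69

13.69


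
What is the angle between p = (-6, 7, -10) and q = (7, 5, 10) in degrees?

p·q = (-6)·7 + 7·5 + (-10)·10 = -42 + 35 - 100 = -107
|p| = √((-6)² + 7² + (-10)²) = √185 ≈ 13.6
|q| = √(7² + 5² + 10²) = √174 ≈ 13.19
cos θ = (p·q)/(|p||q|) = -107/(13.6·13.19) ≈ -0.5964
θ = arccos(-0.5964) ≈ 126.6°

126.6°


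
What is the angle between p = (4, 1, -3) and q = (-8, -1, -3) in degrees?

p·q = 4·(-8) + 1·(-1) + (-3)·(-3) = -32 - 1 + 9 = -24
|p| = √(4² + 1² + (-3)²) = √26 ≈ 5.099
|q| = √((-8)² + (-1)² + (-3)²) = √74 ≈ 8.602
cos θ = (p·q)/(|p||q|) = -24/(5.099·8.602) ≈ -0.5472
θ = arccos(-0.5472) ≈ 123.2°

123.2°


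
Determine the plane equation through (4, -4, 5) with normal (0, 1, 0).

The plane through P with normal n = (a, b, c) satisfies n·(r - P) = 0,
i.e. ax + by + cz = a·x₀ + b·y₀ + c·z₀.
d = 0·4 + 1·(-4) + 0·5
  = 0 - 4 + 0
  = -4
Equation: y = -4

y = -4


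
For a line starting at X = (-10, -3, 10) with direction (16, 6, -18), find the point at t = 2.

P(t) = X + t·d
  = (-10 + 16·2, -3 + 6·2, 10 + (-18)·2)
  = (-10 + 32, -3 + 12, 10 - 36)
  = (22, 9, -26)

(22, 9, -26)


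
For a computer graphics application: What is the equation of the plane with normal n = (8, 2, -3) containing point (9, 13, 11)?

The plane through P with normal n = (a, b, c) satisfies n·(r - P) = 0,
i.e. ax + by + cz = a·x₀ + b·y₀ + c·z₀.
d = 8·9 + 2·13 + (-3)·11
  = 72 + 26 - 33
  = 65
Equation: 8x + 2y - 3z = 65

8x + 2y - 3z = 65


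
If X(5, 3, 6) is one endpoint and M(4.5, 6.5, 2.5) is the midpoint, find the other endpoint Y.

Y = 2M - X
  = (2·4.5 - 5, 2·6.5 - 3, 2·2.5 - 6)
  = (9 - 5, 13 - 3, 5 - 6)
  = (4, 10, -1)

(4, 10, -1)


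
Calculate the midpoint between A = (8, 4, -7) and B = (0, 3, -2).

M = ((x₁+x₂)/2, (y₁+y₂)/2, (z₁+z₂)/2)
  = ((8 + 0)/2, (4 + 3)/2, (-7 - 2)/2)
  = (8/2, 7/2, -9/2)
  = (4, 3.5, -4.5)

(4, 3.5, -4.5)


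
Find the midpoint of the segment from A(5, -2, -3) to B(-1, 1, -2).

M = ((x₁+x₂)/2, (y₁+y₂)/2, (z₁+z₂)/2)
  = ((5 - 1)/2, (-2 + 1)/2, (-3 - 2)/2)
  = (4/2, -1/2, -5/2)
  = (2, -0.5, -2.5)

(2, -0.5, -2.5)


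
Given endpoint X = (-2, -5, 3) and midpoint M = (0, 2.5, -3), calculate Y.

Y = 2M - X
  = (2·0 - (-2), 2·2.5 - (-5), 2·(-3) - 3)
  = (0 + 2, 5 + 5, -6 - 3)
  = (2, 10, -9)

(2, 10, -9)


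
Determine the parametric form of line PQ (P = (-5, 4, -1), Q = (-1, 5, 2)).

Direction vector d = Q - P = (-1 + 5, 5 - 4, 2 + 1) = (4, 1, 3)
Parametric form r = P + t·d:
x = -5 + 4t, y = 4 + t, z = -1 + 3t

x = -5 + 4t, y = 4 + t, z = -1 + 3t


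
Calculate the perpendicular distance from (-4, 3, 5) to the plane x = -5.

distance = |a·x₀ + b·y₀ + c·z₀ - d| / √(a² + b² + c²)
  = |1·(-4) + 0·3 + 0·5 - (-5)| / √(1² + 0² + 0²)
  = |-4 + 0 + 0 + 5| / √(1 + 0 + 0)
  = |1| / √1
  = 1 / 1
  ≈ 1

1


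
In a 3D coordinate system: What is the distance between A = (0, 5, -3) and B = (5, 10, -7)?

d = √[(x₂-x₁)² + (y₂-y₁)² + (z₂-z₁)²]
  = √[5² + 5² + (-4)²]
  = √[25 + 25 + 16]
  = √66
  ≈ 8.124

8.124


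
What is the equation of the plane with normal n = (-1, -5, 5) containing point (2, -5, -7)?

The plane through P with normal n = (a, b, c) satisfies n·(r - P) = 0,
i.e. ax + by + cz = a·x₀ + b·y₀ + c·z₀.
d = (-1)·2 + (-5)·(-5) + 5·(-7)
  = -2 + 25 - 35
  = -12
Equation: -x - 5y + 5z = -12

-x - 5y + 5z = -12


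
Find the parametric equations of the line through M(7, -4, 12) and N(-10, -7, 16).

Direction vector d = N - M = (-10 - 7, -7 + 4, 16 - 12) = (-17, -3, 4)
Parametric form r = M + t·d:
x = 7 - 17t, y = -4 - 3t, z = 12 + 4t

x = 7 - 17t, y = -4 - 3t, z = 12 + 4t


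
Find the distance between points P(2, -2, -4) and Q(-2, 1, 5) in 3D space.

d = √[(x₂-x₁)² + (y₂-y₁)² + (z₂-z₁)²]
  = √[(-4)² + 3² + 9²]
  = √[16 + 9 + 81]
  = √106
  ≈ 10.3

10.3


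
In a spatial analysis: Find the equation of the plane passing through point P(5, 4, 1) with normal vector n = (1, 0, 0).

The plane through P with normal n = (a, b, c) satisfies n·(r - P) = 0,
i.e. ax + by + cz = a·x₀ + b·y₀ + c·z₀.
d = 1·5 + 0·4 + 0·1
  = 5 + 0 + 0
  = 5
Equation: x = 5

x = 5


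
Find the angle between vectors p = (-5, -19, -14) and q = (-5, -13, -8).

p·q = (-5)·(-5) + (-19)·(-13) + (-14)·(-8) = 25 + 247 + 112 = 384
|p| = √((-5)² + (-19)² + (-14)²) = √582 ≈ 24.12
|q| = √((-5)² + (-13)² + (-8)²) = √258 ≈ 16.06
cos θ = (p·q)/(|p||q|) = 384/(24.12·16.06) ≈ 0.991
θ = arccos(0.991) ≈ 7.706°

7.706°


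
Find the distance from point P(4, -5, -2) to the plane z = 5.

distance = |a·x₀ + b·y₀ + c·z₀ - d| / √(a² + b² + c²)
  = |0·4 + 0·(-5) + 1·(-2) - 5| / √(0² + 0² + 1²)
  = |0 + 0 - 2 - 5| / √(0 + 0 + 1)
  = |-7| / √1
  = 7 / 1
  ≈ 7

7


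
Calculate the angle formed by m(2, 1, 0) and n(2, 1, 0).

m·n = 2·2 + 1·1 + 0·0 = 4 + 1 + 0 = 5
|m| = √(2² + 1² + 0²) = √5 ≈ 2.236
|n| = √(2² + 1² + 0²) = √5 ≈ 2.236
cos θ = (m·n)/(|m||n|) = 5/(2.236·2.236) ≈ 1
θ = arccos(1) ≈ 0°

0°


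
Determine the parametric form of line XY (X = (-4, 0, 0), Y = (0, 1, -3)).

Direction vector d = Y - X = (0 + 4, 1 + 0, -3 + 0) = (4, 1, -3)
Parametric form r = X + t·d:
x = -4 + 4t, y = 0 + t, z = 0 - 3t

x = -4 + 4t, y = 0 + t, z = 0 - 3t


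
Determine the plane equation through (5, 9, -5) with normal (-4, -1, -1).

The plane through P with normal n = (a, b, c) satisfies n·(r - P) = 0,
i.e. ax + by + cz = a·x₀ + b·y₀ + c·z₀.
d = (-4)·5 + (-1)·9 + (-1)·(-5)
  = -20 - 9 + 5
  = -24
Equation: -4x - y - z = -24

-4x - y - z = -24


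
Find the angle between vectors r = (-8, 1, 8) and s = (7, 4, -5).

r·s = (-8)·7 + 1·4 + 8·(-5) = -56 + 4 - 40 = -92
|r| = √((-8)² + 1² + 8²) = √129 ≈ 11.36
|s| = √(7² + 4² + (-5)²) = √90 ≈ 9.487
cos θ = (r·s)/(|r||s|) = -92/(11.36·9.487) ≈ -0.8538
θ = arccos(-0.8538) ≈ 148.6°

148.6°


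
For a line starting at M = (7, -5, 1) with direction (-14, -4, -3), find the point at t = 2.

P(t) = M + t·d
  = (7 + (-14)·2, -5 + (-4)·2, 1 + (-3)·2)
  = (7 - 28, -5 - 8, 1 - 6)
  = (-21, -13, -5)

(-21, -13, -5)


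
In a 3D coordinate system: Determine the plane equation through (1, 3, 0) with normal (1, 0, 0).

The plane through P with normal n = (a, b, c) satisfies n·(r - P) = 0,
i.e. ax + by + cz = a·x₀ + b·y₀ + c·z₀.
d = 1·1 + 0·3 + 0·0
  = 1 + 0 + 0
  = 1
Equation: x = 1

x = 1


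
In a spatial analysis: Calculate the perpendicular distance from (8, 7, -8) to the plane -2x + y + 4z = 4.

distance = |a·x₀ + b·y₀ + c·z₀ - d| / √(a² + b² + c²)
  = |(-2)·8 + 1·7 + 4·(-8) - 4| / √((-2)² + 1² + 4²)
  = |-16 + 7 - 32 - 4| / √(4 + 1 + 16)
  = |-45| / √21
  = 45 / 4.583
  ≈ 9.82

9.82


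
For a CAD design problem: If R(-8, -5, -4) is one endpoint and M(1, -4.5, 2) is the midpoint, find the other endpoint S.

S = 2M - R
  = (2·1 - (-8), 2·(-4.5) - (-5), 2·2 - (-4))
  = (2 + 8, -9 + 5, 4 + 4)
  = (10, -4, 8)

(10, -4, 8)


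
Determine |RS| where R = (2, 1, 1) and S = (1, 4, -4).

d = √[(x₂-x₁)² + (y₂-y₁)² + (z₂-z₁)²]
  = √[(-1)² + 3² + (-5)²]
  = √[1 + 9 + 25]
  = √35
  ≈ 5.916

5.916


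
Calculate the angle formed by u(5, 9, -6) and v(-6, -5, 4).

u·v = 5·(-6) + 9·(-5) + (-6)·4 = -30 - 45 - 24 = -99
|u| = √(5² + 9² + (-6)²) = √142 ≈ 11.92
|v| = √((-6)² + (-5)² + 4²) = √77 ≈ 8.775
cos θ = (u·v)/(|u||v|) = -99/(11.92·8.775) ≈ -0.9468
θ = arccos(-0.9468) ≈ 161.2°

161.2°


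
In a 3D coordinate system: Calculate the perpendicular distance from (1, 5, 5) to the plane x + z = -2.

distance = |a·x₀ + b·y₀ + c·z₀ - d| / √(a² + b² + c²)
  = |1·1 + 0·5 + 1·5 - (-2)| / √(1² + 0² + 1²)
  = |1 + 0 + 5 + 2| / √(1 + 0 + 1)
  = |8| / √2
  = 8 / 1.414
  ≈ 5.657

5.657


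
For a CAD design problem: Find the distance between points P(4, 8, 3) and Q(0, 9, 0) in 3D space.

d = √[(x₂-x₁)² + (y₂-y₁)² + (z₂-z₁)²]
  = √[(-4)² + 1² + (-3)²]
  = √[16 + 1 + 9]
  = √26
  ≈ 5.099

5.099


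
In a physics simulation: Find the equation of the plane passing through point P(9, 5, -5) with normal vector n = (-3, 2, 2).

The plane through P with normal n = (a, b, c) satisfies n·(r - P) = 0,
i.e. ax + by + cz = a·x₀ + b·y₀ + c·z₀.
d = (-3)·9 + 2·5 + 2·(-5)
  = -27 + 10 - 10
  = -27
Equation: -3x + 2y + 2z = -27

-3x + 2y + 2z = -27


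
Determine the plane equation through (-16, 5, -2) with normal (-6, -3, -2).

The plane through P with normal n = (a, b, c) satisfies n·(r - P) = 0,
i.e. ax + by + cz = a·x₀ + b·y₀ + c·z₀.
d = (-6)·(-16) + (-3)·5 + (-2)·(-2)
  = 96 - 15 + 4
  = 85
Equation: -6x - 3y - 2z = 85

-6x - 3y - 2z = 85


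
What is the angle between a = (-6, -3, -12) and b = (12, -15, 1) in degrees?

a·b = (-6)·12 + (-3)·(-15) + (-12)·1 = -72 + 45 - 12 = -39
|a| = √((-6)² + (-3)² + (-12)²) = √189 ≈ 13.75
|b| = √(12² + (-15)² + 1²) = √370 ≈ 19.24
cos θ = (a·b)/(|a||b|) = -39/(13.75·19.24) ≈ -0.1475
θ = arccos(-0.1475) ≈ 98.48°

98.48°


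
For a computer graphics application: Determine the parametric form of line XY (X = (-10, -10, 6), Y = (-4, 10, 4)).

Direction vector d = Y - X = (-4 + 10, 10 + 10, 4 - 6) = (6, 20, -2)
Parametric form r = X + t·d:
x = -10 + 6t, y = -10 + 20t, z = 6 - 2t

x = -10 + 6t, y = -10 + 20t, z = 6 - 2t


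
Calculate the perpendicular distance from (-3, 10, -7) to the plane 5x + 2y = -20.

distance = |a·x₀ + b·y₀ + c·z₀ - d| / √(a² + b² + c²)
  = |5·(-3) + 2·10 + 0·(-7) - (-20)| / √(5² + 2² + 0²)
  = |-15 + 20 + 0 + 20| / √(25 + 4 + 0)
  = |25| / √29
  = 25 / 5.385
  ≈ 4.642

4.642


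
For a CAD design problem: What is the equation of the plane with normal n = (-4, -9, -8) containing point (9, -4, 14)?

The plane through P with normal n = (a, b, c) satisfies n·(r - P) = 0,
i.e. ax + by + cz = a·x₀ + b·y₀ + c·z₀.
d = (-4)·9 + (-9)·(-4) + (-8)·14
  = -36 + 36 - 112
  = -112
Equation: -4x - 9y - 8z = -112

-4x - 9y - 8z = -112


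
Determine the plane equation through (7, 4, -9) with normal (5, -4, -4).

The plane through P with normal n = (a, b, c) satisfies n·(r - P) = 0,
i.e. ax + by + cz = a·x₀ + b·y₀ + c·z₀.
d = 5·7 + (-4)·4 + (-4)·(-9)
  = 35 - 16 + 36
  = 55
Equation: 5x - 4y - 4z = 55

5x - 4y - 4z = 55


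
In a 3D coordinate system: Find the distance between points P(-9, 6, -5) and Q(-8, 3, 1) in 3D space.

d = √[(x₂-x₁)² + (y₂-y₁)² + (z₂-z₁)²]
  = √[1² + (-3)² + 6²]
  = √[1 + 9 + 36]
  = √46
  ≈ 6.782

6.782


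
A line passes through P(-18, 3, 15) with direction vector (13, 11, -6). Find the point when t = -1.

P(t) = P + t·d
  = (-18 + 13·(-1), 3 + 11·(-1), 15 + (-6)·(-1))
  = (-18 - 13, 3 - 11, 15 + 6)
  = (-31, -8, 21)

(-31, -8, 21)


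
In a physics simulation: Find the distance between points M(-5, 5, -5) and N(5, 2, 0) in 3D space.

d = √[(x₂-x₁)² + (y₂-y₁)² + (z₂-z₁)²]
  = √[10² + (-3)² + 5²]
  = √[100 + 9 + 25]
  = √134
  ≈ 11.58

11.58


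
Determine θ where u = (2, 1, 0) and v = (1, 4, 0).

u·v = 2·1 + 1·4 + 0·0 = 2 + 4 + 0 = 6
|u| = √(2² + 1² + 0²) = √5 ≈ 2.236
|v| = √(1² + 4² + 0²) = √17 ≈ 4.123
cos θ = (u·v)/(|u||v|) = 6/(2.236·4.123) ≈ 0.6508
θ = arccos(0.6508) ≈ 49.4°

49.4°


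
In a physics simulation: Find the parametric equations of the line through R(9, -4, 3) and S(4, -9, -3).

Direction vector d = S - R = (4 - 9, -9 + 4, -3 - 3) = (-5, -5, -6)
Parametric form r = R + t·d:
x = 9 - 5t, y = -4 - 5t, z = 3 - 6t

x = 9 - 5t, y = -4 - 5t, z = 3 - 6t


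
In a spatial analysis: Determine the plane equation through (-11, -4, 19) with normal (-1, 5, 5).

The plane through P with normal n = (a, b, c) satisfies n·(r - P) = 0,
i.e. ax + by + cz = a·x₀ + b·y₀ + c·z₀.
d = (-1)·(-11) + 5·(-4) + 5·19
  = 11 - 20 + 95
  = 86
Equation: -x + 5y + 5z = 86

-x + 5y + 5z = 86


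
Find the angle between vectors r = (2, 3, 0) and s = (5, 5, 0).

r·s = 2·5 + 3·5 + 0·0 = 10 + 15 + 0 = 25
|r| = √(2² + 3² + 0²) = √13 ≈ 3.606
|s| = √(5² + 5² + 0²) = √50 ≈ 7.071
cos θ = (r·s)/(|r||s|) = 25/(3.606·7.071) ≈ 0.9806
θ = arccos(0.9806) ≈ 11.31°

11.31°


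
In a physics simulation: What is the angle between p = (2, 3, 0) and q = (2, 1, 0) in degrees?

p·q = 2·2 + 3·1 + 0·0 = 4 + 3 + 0 = 7
|p| = √(2² + 3² + 0²) = √13 ≈ 3.606
|q| = √(2² + 1² + 0²) = √5 ≈ 2.236
cos θ = (p·q)/(|p||q|) = 7/(3.606·2.236) ≈ 0.8682
θ = arccos(0.8682) ≈ 29.74°

29.74°


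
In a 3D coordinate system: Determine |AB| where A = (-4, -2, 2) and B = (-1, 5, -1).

d = √[(x₂-x₁)² + (y₂-y₁)² + (z₂-z₁)²]
  = √[3² + 7² + (-3)²]
  = √[9 + 49 + 9]
  = √67
  ≈ 8.185

8.185


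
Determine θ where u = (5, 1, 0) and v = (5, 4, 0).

u·v = 5·5 + 1·4 + 0·0 = 25 + 4 + 0 = 29
|u| = √(5² + 1² + 0²) = √26 ≈ 5.099
|v| = √(5² + 4² + 0²) = √41 ≈ 6.403
cos θ = (u·v)/(|u||v|) = 29/(5.099·6.403) ≈ 0.8882
θ = arccos(0.8882) ≈ 27.35°

27.35°


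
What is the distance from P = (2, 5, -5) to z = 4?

distance = |a·x₀ + b·y₀ + c·z₀ - d| / √(a² + b² + c²)
  = |0·2 + 0·5 + 1·(-5) - 4| / √(0² + 0² + 1²)
  = |0 + 0 - 5 - 4| / √(0 + 0 + 1)
  = |-9| / √1
  = 9 / 1
  ≈ 9

9


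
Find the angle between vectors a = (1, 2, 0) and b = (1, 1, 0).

a·b = 1·1 + 2·1 + 0·0 = 1 + 2 + 0 = 3
|a| = √(1² + 2² + 0²) = √5 ≈ 2.236
|b| = √(1² + 1² + 0²) = √2 ≈ 1.414
cos θ = (a·b)/(|a||b|) = 3/(2.236·1.414) ≈ 0.9487
θ = arccos(0.9487) ≈ 18.43°

18.43°


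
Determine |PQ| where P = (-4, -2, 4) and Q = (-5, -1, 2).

d = √[(x₂-x₁)² + (y₂-y₁)² + (z₂-z₁)²]
  = √[(-1)² + 1² + (-2)²]
  = √[1 + 1 + 4]
  = √6
  ≈ 2.449

2.449


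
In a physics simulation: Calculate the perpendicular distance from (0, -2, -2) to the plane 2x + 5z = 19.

distance = |a·x₀ + b·y₀ + c·z₀ - d| / √(a² + b² + c²)
  = |2·0 + 0·(-2) + 5·(-2) - 19| / √(2² + 0² + 5²)
  = |0 + 0 - 10 - 19| / √(4 + 0 + 25)
  = |-29| / √29
  = 29 / 5.385
  ≈ 5.385

5.385


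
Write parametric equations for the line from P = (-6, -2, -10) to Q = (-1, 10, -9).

Direction vector d = Q - P = (-1 + 6, 10 + 2, -9 + 10) = (5, 12, 1)
Parametric form r = P + t·d:
x = -6 + 5t, y = -2 + 12t, z = -10 + t

x = -6 + 5t, y = -2 + 12t, z = -10 + t


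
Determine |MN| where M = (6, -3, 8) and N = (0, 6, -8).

d = √[(x₂-x₁)² + (y₂-y₁)² + (z₂-z₁)²]
  = √[(-6)² + 9² + (-16)²]
  = √[36 + 81 + 256]
  = √373
  ≈ 19.31

19.31


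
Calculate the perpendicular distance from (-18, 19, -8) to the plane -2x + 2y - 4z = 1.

distance = |a·x₀ + b·y₀ + c·z₀ - d| / √(a² + b² + c²)
  = |(-2)·(-18) + 2·19 + (-4)·(-8) - 1| / √((-2)² + 2² + (-4)²)
  = |36 + 38 + 32 - 1| / √(4 + 4 + 16)
  = |105| / √24
  = 105 / 4.899
  ≈ 21.43

21.43


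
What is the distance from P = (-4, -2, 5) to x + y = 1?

distance = |a·x₀ + b·y₀ + c·z₀ - d| / √(a² + b² + c²)
  = |1·(-4) + 1·(-2) + 0·5 - 1| / √(1² + 1² + 0²)
  = |-4 - 2 + 0 - 1| / √(1 + 1 + 0)
  = |-7| / √2
  = 7 / 1.414
  ≈ 4.95

4.95


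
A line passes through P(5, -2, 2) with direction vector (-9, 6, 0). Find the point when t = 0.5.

P(t) = P + t·d
  = (5 + (-9)·0.5, -2 + 6·0.5, 2 + 0·0.5)
  = (5 - 4.5, -2 + 3, 2 + 0)
  = (0.5, 1, 2)

(0.5, 1, 2)


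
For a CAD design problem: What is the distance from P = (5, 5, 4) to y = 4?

distance = |a·x₀ + b·y₀ + c·z₀ - d| / √(a² + b² + c²)
  = |0·5 + 1·5 + 0·4 - 4| / √(0² + 1² + 0²)
  = |0 + 5 + 0 - 4| / √(0 + 1 + 0)
  = |1| / √1
  = 1 / 1
  ≈ 1

1


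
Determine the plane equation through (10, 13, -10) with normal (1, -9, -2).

The plane through P with normal n = (a, b, c) satisfies n·(r - P) = 0,
i.e. ax + by + cz = a·x₀ + b·y₀ + c·z₀.
d = 1·10 + (-9)·13 + (-2)·(-10)
  = 10 - 117 + 20
  = -87
Equation: x - 9y - 2z = -87

x - 9y - 2z = -87


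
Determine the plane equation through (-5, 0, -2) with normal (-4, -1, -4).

The plane through P with normal n = (a, b, c) satisfies n·(r - P) = 0,
i.e. ax + by + cz = a·x₀ + b·y₀ + c·z₀.
d = (-4)·(-5) + (-1)·0 + (-4)·(-2)
  = 20 + 0 + 8
  = 28
Equation: -4x - y - 4z = 28

-4x - y - 4z = 28


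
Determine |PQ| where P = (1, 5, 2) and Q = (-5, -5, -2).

d = √[(x₂-x₁)² + (y₂-y₁)² + (z₂-z₁)²]
  = √[(-6)² + (-10)² + (-4)²]
  = √[36 + 100 + 16]
  = √152
  ≈ 12.33

12.33


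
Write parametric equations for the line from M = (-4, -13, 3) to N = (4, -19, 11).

Direction vector d = N - M = (4 + 4, -19 + 13, 11 - 3) = (8, -6, 8)
Parametric form r = M + t·d:
x = -4 + 8t, y = -13 - 6t, z = 3 + 8t

x = -4 + 8t, y = -13 - 6t, z = 3 + 8t


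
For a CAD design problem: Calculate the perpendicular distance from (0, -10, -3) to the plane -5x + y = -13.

distance = |a·x₀ + b·y₀ + c·z₀ - d| / √(a² + b² + c²)
  = |(-5)·0 + 1·(-10) + 0·(-3) - (-13)| / √((-5)² + 1² + 0²)
  = |0 - 10 + 0 + 13| / √(25 + 1 + 0)
  = |3| / √26
  = 3 / 5.099
  ≈ 0.5883

0.5883


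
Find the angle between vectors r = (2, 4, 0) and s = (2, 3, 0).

r·s = 2·2 + 4·3 + 0·0 = 4 + 12 + 0 = 16
|r| = √(2² + 4² + 0²) = √20 ≈ 4.472
|s| = √(2² + 3² + 0²) = √13 ≈ 3.606
cos θ = (r·s)/(|r||s|) = 16/(4.472·3.606) ≈ 0.9923
θ = arccos(0.9923) ≈ 7.125°

7.125°


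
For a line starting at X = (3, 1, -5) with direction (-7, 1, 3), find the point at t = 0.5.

P(t) = X + t·d
  = (3 + (-7)·0.5, 1 + 1·0.5, -5 + 3·0.5)
  = (3 - 3.5, 1 + 0.5, -5 + 1.5)
  = (-0.5, 1.5, -3.5)

(-0.5, 1.5, -3.5)


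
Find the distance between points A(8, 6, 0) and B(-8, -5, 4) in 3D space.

d = √[(x₂-x₁)² + (y₂-y₁)² + (z₂-z₁)²]
  = √[(-16)² + (-11)² + 4²]
  = √[256 + 121 + 16]
  = √393
  ≈ 19.82

19.82


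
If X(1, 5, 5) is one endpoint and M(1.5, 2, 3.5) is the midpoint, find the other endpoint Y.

Y = 2M - X
  = (2·1.5 - 1, 2·2 - 5, 2·3.5 - 5)
  = (3 - 1, 4 - 5, 7 - 5)
  = (2, -1, 2)

(2, -1, 2)


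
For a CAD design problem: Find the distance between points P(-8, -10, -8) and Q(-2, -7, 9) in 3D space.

d = √[(x₂-x₁)² + (y₂-y₁)² + (z₂-z₁)²]
  = √[6² + 3² + 17²]
  = √[36 + 9 + 289]
  = √334
  ≈ 18.28

18.28


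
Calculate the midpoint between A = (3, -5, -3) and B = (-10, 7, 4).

M = ((x₁+x₂)/2, (y₁+y₂)/2, (z₁+z₂)/2)
  = ((3 - 10)/2, (-5 + 7)/2, (-3 + 4)/2)
  = (-7/2, 2/2, 1/2)
  = (-3.5, 1, 0.5)

(-3.5, 1, 0.5)


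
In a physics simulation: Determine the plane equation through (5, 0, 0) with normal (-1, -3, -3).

The plane through P with normal n = (a, b, c) satisfies n·(r - P) = 0,
i.e. ax + by + cz = a·x₀ + b·y₀ + c·z₀.
d = (-1)·5 + (-3)·0 + (-3)·0
  = -5 + 0 + 0
  = -5
Equation: -x - 3y - 3z = -5

-x - 3y - 3z = -5


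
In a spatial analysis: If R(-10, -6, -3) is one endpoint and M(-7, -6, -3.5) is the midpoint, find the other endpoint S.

S = 2M - R
  = (2·(-7) - (-10), 2·(-6) - (-6), 2·(-3.5) - (-3))
  = (-14 + 10, -12 + 6, -7 + 3)
  = (-4, -6, -4)

(-4, -6, -4)


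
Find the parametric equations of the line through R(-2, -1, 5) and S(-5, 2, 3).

Direction vector d = S - R = (-5 + 2, 2 + 1, 3 - 5) = (-3, 3, -2)
Parametric form r = R + t·d:
x = -2 - 3t, y = -1 + 3t, z = 5 - 2t

x = -2 - 3t, y = -1 + 3t, z = 5 - 2t


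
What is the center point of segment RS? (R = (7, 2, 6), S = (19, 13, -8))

M = ((x₁+x₂)/2, (y₁+y₂)/2, (z₁+z₂)/2)
  = ((7 + 19)/2, (2 + 13)/2, (6 - 8)/2)
  = (26/2, 15/2, -2/2)
  = (13, 7.5, -1)

(13, 7.5, -1)


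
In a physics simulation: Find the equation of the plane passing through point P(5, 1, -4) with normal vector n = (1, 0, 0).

The plane through P with normal n = (a, b, c) satisfies n·(r - P) = 0,
i.e. ax + by + cz = a·x₀ + b·y₀ + c·z₀.
d = 1·5 + 0·1 + 0·(-4)
  = 5 + 0 + 0
  = 5
Equation: x = 5

x = 5


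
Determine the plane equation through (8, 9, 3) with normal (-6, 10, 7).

The plane through P with normal n = (a, b, c) satisfies n·(r - P) = 0,
i.e. ax + by + cz = a·x₀ + b·y₀ + c·z₀.
d = (-6)·8 + 10·9 + 7·3
  = -48 + 90 + 21
  = 63
Equation: -6x + 10y + 7z = 63

-6x + 10y + 7z = 63


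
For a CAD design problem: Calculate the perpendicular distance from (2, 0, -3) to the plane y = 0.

distance = |a·x₀ + b·y₀ + c·z₀ - d| / √(a² + b² + c²)
  = |0·2 + 1·0 + 0·(-3) - 0| / √(0² + 1² + 0²)
  = |0 + 0 + 0 + 0| / √(0 + 1 + 0)
  = |0| / √1
  = 0 / 1
  ≈ 0

0


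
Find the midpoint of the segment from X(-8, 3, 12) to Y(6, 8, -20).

M = ((x₁+x₂)/2, (y₁+y₂)/2, (z₁+z₂)/2)
  = ((-8 + 6)/2, (3 + 8)/2, (12 - 20)/2)
  = (-2/2, 11/2, -8/2)
  = (-1, 5.5, -4)

(-1, 5.5, -4)


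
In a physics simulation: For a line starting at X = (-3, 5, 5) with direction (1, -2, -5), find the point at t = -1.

P(t) = X + t·d
  = (-3 + 1·(-1), 5 + (-2)·(-1), 5 + (-5)·(-1))
  = (-3 - 1, 5 + 2, 5 + 5)
  = (-4, 7, 10)

(-4, 7, 10)


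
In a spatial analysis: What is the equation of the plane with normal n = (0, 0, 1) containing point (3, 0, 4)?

The plane through P with normal n = (a, b, c) satisfies n·(r - P) = 0,
i.e. ax + by + cz = a·x₀ + b·y₀ + c·z₀.
d = 0·3 + 0·0 + 1·4
  = 0 + 0 + 4
  = 4
Equation: z = 4

z = 4


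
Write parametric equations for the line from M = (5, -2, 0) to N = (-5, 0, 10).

Direction vector d = N - M = (-5 - 5, 0 + 2, 10 + 0) = (-10, 2, 10)
Parametric form r = M + t·d:
x = 5 - 10t, y = -2 + 2t, z = 0 + 10t

x = 5 - 10t, y = -2 + 2t, z = 0 + 10t


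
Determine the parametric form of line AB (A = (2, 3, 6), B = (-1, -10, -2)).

Direction vector d = B - A = (-1 - 2, -10 - 3, -2 - 6) = (-3, -13, -8)
Parametric form r = A + t·d:
x = 2 - 3t, y = 3 - 13t, z = 6 - 8t

x = 2 - 3t, y = 3 - 13t, z = 6 - 8t


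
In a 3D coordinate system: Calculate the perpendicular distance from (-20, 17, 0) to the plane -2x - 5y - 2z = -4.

distance = |a·x₀ + b·y₀ + c·z₀ - d| / √(a² + b² + c²)
  = |(-2)·(-20) + (-5)·17 + (-2)·0 - (-4)| / √((-2)² + (-5)² + (-2)²)
  = |40 - 85 + 0 + 4| / √(4 + 25 + 4)
  = |-41| / √33
  = 41 / 5.745
  ≈ 7.137

7.137


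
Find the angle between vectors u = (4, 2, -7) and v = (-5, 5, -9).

u·v = 4·(-5) + 2·5 + (-7)·(-9) = -20 + 10 + 63 = 53
|u| = √(4² + 2² + (-7)²) = √69 ≈ 8.307
|v| = √((-5)² + 5² + (-9)²) = √131 ≈ 11.45
cos θ = (u·v)/(|u||v|) = 53/(8.307·11.45) ≈ 0.5575
θ = arccos(0.5575) ≈ 56.12°

56.12°


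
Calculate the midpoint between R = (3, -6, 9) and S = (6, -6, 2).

M = ((x₁+x₂)/2, (y₁+y₂)/2, (z₁+z₂)/2)
  = ((3 + 6)/2, (-6 - 6)/2, (9 + 2)/2)
  = (9/2, -12/2, 11/2)
  = (4.5, -6, 5.5)

(4.5, -6, 5.5)


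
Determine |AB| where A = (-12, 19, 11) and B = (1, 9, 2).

d = √[(x₂-x₁)² + (y₂-y₁)² + (z₂-z₁)²]
  = √[13² + (-10)² + (-9)²]
  = √[169 + 100 + 81]
  = √350
  ≈ 18.71

18.71


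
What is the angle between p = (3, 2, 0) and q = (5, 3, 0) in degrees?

p·q = 3·5 + 2·3 + 0·0 = 15 + 6 + 0 = 21
|p| = √(3² + 2² + 0²) = √13 ≈ 3.606
|q| = √(5² + 3² + 0²) = √34 ≈ 5.831
cos θ = (p·q)/(|p||q|) = 21/(3.606·5.831) ≈ 0.9989
θ = arccos(0.9989) ≈ 2.726°

2.726°


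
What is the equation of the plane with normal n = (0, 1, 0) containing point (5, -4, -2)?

The plane through P with normal n = (a, b, c) satisfies n·(r - P) = 0,
i.e. ax + by + cz = a·x₀ + b·y₀ + c·z₀.
d = 0·5 + 1·(-4) + 0·(-2)
  = 0 - 4 + 0
  = -4
Equation: y = -4

y = -4


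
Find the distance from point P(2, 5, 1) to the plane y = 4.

distance = |a·x₀ + b·y₀ + c·z₀ - d| / √(a² + b² + c²)
  = |0·2 + 1·5 + 0·1 - 4| / √(0² + 1² + 0²)
  = |0 + 5 + 0 - 4| / √(0 + 1 + 0)
  = |1| / √1
  = 1 / 1
  ≈ 1

1


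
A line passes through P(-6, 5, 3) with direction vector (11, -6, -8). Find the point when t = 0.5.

P(t) = P + t·d
  = (-6 + 11·0.5, 5 + (-6)·0.5, 3 + (-8)·0.5)
  = (-6 + 5.5, 5 - 3, 3 - 4)
  = (-0.5, 2, -1)

(-0.5, 2, -1)


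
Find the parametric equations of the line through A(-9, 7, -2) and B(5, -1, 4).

Direction vector d = B - A = (5 + 9, -1 - 7, 4 + 2) = (14, -8, 6)
Parametric form r = A + t·d:
x = -9 + 14t, y = 7 - 8t, z = -2 + 6t

x = -9 + 14t, y = 7 - 8t, z = -2 + 6t


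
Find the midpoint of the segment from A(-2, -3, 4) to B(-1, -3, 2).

M = ((x₁+x₂)/2, (y₁+y₂)/2, (z₁+z₂)/2)
  = ((-2 - 1)/2, (-3 - 3)/2, (4 + 2)/2)
  = (-3/2, -6/2, 6/2)
  = (-1.5, -3, 3)

(-1.5, -3, 3)


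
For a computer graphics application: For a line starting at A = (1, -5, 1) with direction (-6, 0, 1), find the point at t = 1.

P(t) = A + t·d
  = (1 + (-6)·1, -5 + 0·1, 1 + 1·1)
  = (1 - 6, -5 + 0, 1 + 1)
  = (-5, -5, 2)

(-5, -5, 2)


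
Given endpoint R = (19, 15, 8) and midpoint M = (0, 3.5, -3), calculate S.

S = 2M - R
  = (2·0 - 19, 2·3.5 - 15, 2·(-3) - 8)
  = (0 - 19, 7 - 15, -6 - 8)
  = (-19, -8, -14)

(-19, -8, -14)


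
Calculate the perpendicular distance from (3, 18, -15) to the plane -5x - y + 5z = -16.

distance = |a·x₀ + b·y₀ + c·z₀ - d| / √(a² + b² + c²)
  = |(-5)·3 + (-1)·18 + 5·(-15) - (-16)| / √((-5)² + (-1)² + 5²)
  = |-15 - 18 - 75 + 16| / √(25 + 1 + 25)
  = |-92| / √51
  = 92 / 7.141
  ≈ 12.88

12.88
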